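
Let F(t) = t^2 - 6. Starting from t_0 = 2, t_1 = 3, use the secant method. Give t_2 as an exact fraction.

12/5

F(2) = -2, F(3) = 3. t_2 = 3 - 3·(3 - 2)/(3 - (-2)) = 12/5.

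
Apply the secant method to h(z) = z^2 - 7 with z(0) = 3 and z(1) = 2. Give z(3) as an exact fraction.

h(3) = 2, h(2) = -3. z(2) = 2 - (-3)·(2 - 3)/((-3) - 2) = 13/5.
h(2) = -3, h(13/5) = -6/25. z(3) = (13/5) - (-6/25)·((13/5) - 2)/((-6/25) - (-3)) = 61/23.

61/23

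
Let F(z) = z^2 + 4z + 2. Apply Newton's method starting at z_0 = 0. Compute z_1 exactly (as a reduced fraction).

−1/2

F'(z) = 2z + 4.
F(0) = 2, F'(0) = 4, so z_1 = 0 − 2/4 = −1/2.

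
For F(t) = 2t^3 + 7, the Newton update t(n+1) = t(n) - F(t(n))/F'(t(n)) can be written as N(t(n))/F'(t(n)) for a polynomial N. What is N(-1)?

-11

F'(t) = 6t^2.
N(t) = t·F'(t) - F(t) = t·(6t^2) - (2t^3 + 7) = 4t^3 - 7.
N(-1) = -11.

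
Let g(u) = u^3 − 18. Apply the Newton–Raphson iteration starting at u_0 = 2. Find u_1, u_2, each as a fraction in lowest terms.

g'(u) = 3u^2.
g(2) = −10, g'(2) = 12, so u_1 = 2 − (−10)/12 = 17/6.
g(17/6) = 1025/216, g'(17/6) = 289/12, so u_2 = (17/6) − (1025/216)/(289/12) = 6857/2601.

u_1 = 17/6, u_2 = 6857/2601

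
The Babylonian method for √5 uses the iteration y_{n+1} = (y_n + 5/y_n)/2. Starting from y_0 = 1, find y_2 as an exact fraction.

y_1 = (1 + 5/1)/2 = 3.
y_2 = (3 + 5/3)/2 = 7/3.

7/3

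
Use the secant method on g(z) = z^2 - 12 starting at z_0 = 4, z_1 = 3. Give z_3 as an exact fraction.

52/15

g(4) = 4, g(3) = -3. z_2 = 3 - (-3)·(3 - 4)/((-3) - 4) = 24/7.
g(3) = -3, g(24/7) = -12/49. z_3 = (24/7) - (-12/49)·((24/7) - 3)/((-12/49) - (-3)) = 52/15.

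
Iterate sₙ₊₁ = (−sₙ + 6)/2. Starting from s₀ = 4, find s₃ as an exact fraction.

s₁ = (−4 + 6)/2 = 1.
s₂ = (−1 + 6)/2 = 5/2.
s₃ = (−(5/2) + 6)/2 = 7/4.

7/4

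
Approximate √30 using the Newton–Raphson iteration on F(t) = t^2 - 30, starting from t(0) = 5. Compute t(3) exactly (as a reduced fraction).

116161/21208

F'(t) = 2t.
F(5) = -5, F'(5) = 10, so t(1) = 5 - (-5)/10 = 11/2.
F(11/2) = 1/4, F'(11/2) = 11, so t(2) = (11/2) - (1/4)/11 = 241/44.
F(241/44) = 1/1936, F'(241/44) = 241/22, so t(3) = (241/44) - (1/1936)/(241/22) = 116161/21208.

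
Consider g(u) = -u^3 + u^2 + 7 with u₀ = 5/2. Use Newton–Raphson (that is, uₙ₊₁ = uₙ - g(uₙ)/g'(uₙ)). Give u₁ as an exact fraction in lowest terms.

g'(u) = -3u^2 + 2u.
g(5/2) = -19/8, g'(5/2) = -55/4, so u₁ = (5/2) - (-19/8)/(-55/4) = 128/55.

128/55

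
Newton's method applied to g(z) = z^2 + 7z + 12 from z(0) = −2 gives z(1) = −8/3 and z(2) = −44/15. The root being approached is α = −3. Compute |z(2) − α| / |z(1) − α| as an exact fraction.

z(1) − α = −8/3 − (−3) = −8/3 + 3 = 1/3, so |z(1) − α| = 1/3.
z(2) − α = −44/15 − (−3) = −44/15 + 3 = 1/15, so |z(2) − α| = 1/15.
Ratio = (1/15) / (1/3) = 1/5.

1/5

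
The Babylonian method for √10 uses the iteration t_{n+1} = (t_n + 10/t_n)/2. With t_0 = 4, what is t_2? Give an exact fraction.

329/104

t_1 = (4 + 10/4)/2 = 13/4.
t_2 = (13/4 + 10/(13/4))/2 = 329/104.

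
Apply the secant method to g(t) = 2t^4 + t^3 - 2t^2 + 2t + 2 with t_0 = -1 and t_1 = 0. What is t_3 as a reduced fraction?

g(-1) = -1, g(0) = 2. t_2 = 0 - 2·(0 - (-1))/(2 - (-1)) = -2/3.
g(0) = 2, g(-2/3) = -10/81. t_3 = (-2/3) - (-10/81)·((-2/3) - 0)/((-10/81) - 2) = -27/43.

-27/43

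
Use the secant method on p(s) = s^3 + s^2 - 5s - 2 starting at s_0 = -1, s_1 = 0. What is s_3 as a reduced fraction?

p(-1) = 3, p(0) = -2. s_2 = 0 - (-2)·(0 - (-1))/((-2) - 3) = -2/5.
p(0) = -2, p(-2/5) = 12/125. s_3 = (-2/5) - (12/125)·((-2/5) - 0)/((12/125) - (-2)) = -50/131.

-50/131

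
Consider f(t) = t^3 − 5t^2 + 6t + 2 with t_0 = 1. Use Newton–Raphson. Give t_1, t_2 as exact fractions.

t_1 = 5, t_2 = 123/31

f'(t) = 3t^2 − 10t + 6.
f(1) = 4, f'(1) = −1, so t_1 = 1 − 4/(−1) = 5.
f(5) = 32, f'(5) = 31, so t_2 = 5 − 32/31 = 123/31.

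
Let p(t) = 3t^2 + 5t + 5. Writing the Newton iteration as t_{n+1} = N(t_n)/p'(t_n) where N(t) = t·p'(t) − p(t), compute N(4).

43

p'(t) = 6t + 5.
N(t) = t·p'(t) − p(t) = t·(6t + 5) − (3t^2 + 5t + 5) = 3t^2 − 5.
N(4) = 43.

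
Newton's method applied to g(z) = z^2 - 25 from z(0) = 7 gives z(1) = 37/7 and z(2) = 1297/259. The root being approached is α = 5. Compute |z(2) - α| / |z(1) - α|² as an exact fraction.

7/74

z(1) - α = 37/7 - 5 = 2/7, so |z(1) - α| = 2/7.
z(2) - α = 1297/259 - 5 = 2/259, so |z(2) - α| = 2/259.
|z(1) - α|² = 4/49.
Ratio = (2/259) / (4/49) = 7/74.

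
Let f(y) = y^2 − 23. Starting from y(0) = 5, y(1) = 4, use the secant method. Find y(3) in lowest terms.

f(5) = 2, f(4) = −7. y(2) = 4 − (−7)·(4 − 5)/((−7) − 2) = 43/9.
f(4) = −7, f(43/9) = −14/81. y(3) = (43/9) − (−14/81)·((43/9) − 4)/((−14/81) − (−7)) = 379/79.

379/79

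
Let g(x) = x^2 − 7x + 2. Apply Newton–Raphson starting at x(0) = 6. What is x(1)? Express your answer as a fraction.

g'(x) = 2x − 7.
g(6) = −4, g'(6) = 5, so x(1) = 6 − (−4)/5 = 34/5.

34/5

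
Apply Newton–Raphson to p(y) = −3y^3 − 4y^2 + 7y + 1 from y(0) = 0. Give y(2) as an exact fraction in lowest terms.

p'(y) = −9y^2 − 8y + 7.
p(0) = 1, p'(0) = 7, so y(1) = 0 − 1/7 = −1/7.
p(−1/7) = −25/343, p'(−1/7) = 390/49, so y(2) = (−1/7) − (−25/343)/(390/49) = −73/546.

−73/546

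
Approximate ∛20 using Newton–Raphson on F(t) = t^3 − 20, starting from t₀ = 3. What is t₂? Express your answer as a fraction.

301027/110889

F'(t) = 3t^2.
F(3) = 7, F'(3) = 27, so t₁ = 3 − 7/27 = 74/27.
F(74/27) = 11564/19683, F'(74/27) = 5476/243, so t₂ = (74/27) − (11564/19683)/(5476/243) = 301027/110889.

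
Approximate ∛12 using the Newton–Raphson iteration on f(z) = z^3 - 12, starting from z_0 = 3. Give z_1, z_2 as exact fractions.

f'(z) = 3z^2.
f(3) = 15, f'(3) = 27, so z_1 = 3 - 15/27 = 22/9.
f(22/9) = 1900/729, f'(22/9) = 484/27, so z_2 = (22/9) - (1900/729)/(484/27) = 7511/3267.

z_1 = 22/9, z_2 = 7511/3267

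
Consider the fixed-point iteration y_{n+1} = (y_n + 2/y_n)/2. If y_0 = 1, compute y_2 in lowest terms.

17/12

y_1 = (1 + 2/1)/2 = 3/2.
y_2 = (3/2 + 2/(3/2))/2 = 17/12.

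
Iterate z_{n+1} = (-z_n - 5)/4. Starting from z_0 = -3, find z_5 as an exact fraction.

z_1 = (-(-3) - 5)/4 = -1/2.
z_2 = (-(-1/2) - 5)/4 = -9/8.
z_3 = (-(-9/8) - 5)/4 = -31/32.
z_4 = (-(-31/32) - 5)/4 = -129/128.
z_5 = (-(-129/128) - 5)/4 = -511/512.

-511/512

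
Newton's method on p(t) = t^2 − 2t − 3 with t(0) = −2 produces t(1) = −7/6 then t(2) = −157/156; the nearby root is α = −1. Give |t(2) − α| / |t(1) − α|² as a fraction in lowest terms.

3/13

t(1) − α = −7/6 − (−1) = −7/6 + 1 = −1/6, so |t(1) − α| = 1/6.
t(2) − α = −157/156 − (−1) = −157/156 + 1 = −1/156, so |t(2) − α| = 1/156.
|t(1) − α|² = 1/36.
Ratio = (1/156) / (1/36) = 3/13.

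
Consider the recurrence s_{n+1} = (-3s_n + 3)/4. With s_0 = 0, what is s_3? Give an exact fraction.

39/64

s_1 = (-3·0 + 3)/4 = 3/4.
s_2 = (-3·(3/4) + 3)/4 = 3/16.
s_3 = (-3·(3/16) + 3)/4 = 39/64.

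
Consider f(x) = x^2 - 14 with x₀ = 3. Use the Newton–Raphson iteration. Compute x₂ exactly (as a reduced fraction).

1033/276

f'(x) = 2x.
f(3) = -5, f'(3) = 6, so x₁ = 3 - (-5)/6 = 23/6.
f(23/6) = 25/36, f'(23/6) = 23/3, so x₂ = (23/6) - (25/36)/(23/3) = 1033/276.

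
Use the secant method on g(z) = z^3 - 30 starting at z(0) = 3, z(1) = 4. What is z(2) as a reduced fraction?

g(3) = -3, g(4) = 34. z(2) = 4 - 34·(4 - 3)/(34 - (-3)) = 114/37.

114/37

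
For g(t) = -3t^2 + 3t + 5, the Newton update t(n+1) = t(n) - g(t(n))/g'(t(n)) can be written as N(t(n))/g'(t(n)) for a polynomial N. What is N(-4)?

g'(t) = -6t + 3.
N(t) = t·g'(t) - g(t) = t·(-6t + 3) - (-3t^2 + 3t + 5) = -3t^2 - 5.
N(-4) = -53.

-53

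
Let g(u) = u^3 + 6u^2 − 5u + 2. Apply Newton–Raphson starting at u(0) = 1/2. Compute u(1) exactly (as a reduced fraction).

g'(u) = 3u^2 + 12u − 5.
g(1/2) = 9/8, g'(1/2) = 7/4, so u(1) = (1/2) − (9/8)/(7/4) = −1/7.

−1/7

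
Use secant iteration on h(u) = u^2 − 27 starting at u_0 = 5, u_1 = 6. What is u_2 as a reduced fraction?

h(5) = −2, h(6) = 9. u_2 = 6 − 9·(6 − 5)/(9 − (−2)) = 57/11.

57/11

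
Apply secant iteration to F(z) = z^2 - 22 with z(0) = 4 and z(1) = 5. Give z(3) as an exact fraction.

F(4) = -6, F(5) = 3. z(2) = 5 - 3·(5 - 4)/(3 - (-6)) = 14/3.
F(5) = 3, F(14/3) = -2/9. z(3) = (14/3) - (-2/9)·((14/3) - 5)/((-2/9) - 3) = 136/29.

136/29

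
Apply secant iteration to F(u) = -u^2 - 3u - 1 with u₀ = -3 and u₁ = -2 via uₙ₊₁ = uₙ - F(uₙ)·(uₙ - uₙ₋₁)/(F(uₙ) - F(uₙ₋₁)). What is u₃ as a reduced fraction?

F(-3) = -1, F(-2) = 1. u₂ = (-2) - 1·((-2) - (-3))/(1 - (-1)) = -5/2.
F(-2) = 1, F(-5/2) = 1/4. u₃ = (-5/2) - (1/4)·((-5/2) - (-2))/((1/4) - 1) = -8/3.

-8/3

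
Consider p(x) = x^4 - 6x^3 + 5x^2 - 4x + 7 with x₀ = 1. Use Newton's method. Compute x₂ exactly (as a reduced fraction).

73805/56864

p'(x) = 4x^3 - 18x^2 + 10x - 4.
p(1) = 3, p'(1) = -8, so x₁ = 1 - 3/(-8) = 11/8.
p(11/8) = -4383/4096, p'(11/8) = -1777/128, so x₂ = (11/8) - (-4383/4096)/(-1777/128) = 73805/56864.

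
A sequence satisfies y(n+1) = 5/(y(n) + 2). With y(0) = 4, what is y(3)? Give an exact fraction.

y(1) = 5/(4 + 2) = 5/6.
y(2) = 5/(5/6 + 2) = 30/17.
y(3) = 5/(30/17 + 2) = 85/64.

85/64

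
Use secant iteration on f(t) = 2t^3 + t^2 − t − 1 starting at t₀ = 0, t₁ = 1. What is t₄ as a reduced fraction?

37/42

f(0) = −1, f(1) = 1. t₂ = 1 − 1·(1 − 0)/(1 − (−1)) = 1/2.
f(1) = 1, f(1/2) = −1. t₃ = (1/2) − (−1)·((1/2) − 1)/((−1) − 1) = 3/4.
f(1/2) = −1, f(3/4) = −11/32. t₄ = (3/4) − (−11/32)·((3/4) − (1/2))/((−11/32) − (−1)) = 37/42.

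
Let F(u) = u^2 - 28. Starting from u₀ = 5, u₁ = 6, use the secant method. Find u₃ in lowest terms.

164/31

F(5) = -3, F(6) = 8. u₂ = 6 - 8·(6 - 5)/(8 - (-3)) = 58/11.
F(6) = 8, F(58/11) = -24/121. u₃ = (58/11) - (-24/121)·((58/11) - 6)/((-24/121) - 8) = 164/31.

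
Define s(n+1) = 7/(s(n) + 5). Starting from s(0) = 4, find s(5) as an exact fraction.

13853/12156

s(1) = 7/(4 + 5) = 7/9.
s(2) = 7/(7/9 + 5) = 63/52.
s(3) = 7/(63/52 + 5) = 364/323.
s(4) = 7/(364/323 + 5) = 2261/1979.
s(5) = 7/(2261/1979 + 5) = 13853/12156.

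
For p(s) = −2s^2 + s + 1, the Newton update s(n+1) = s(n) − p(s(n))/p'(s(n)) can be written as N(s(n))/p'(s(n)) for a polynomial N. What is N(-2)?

−9

p'(s) = −4s + 1.
N(s) = s·p'(s) − p(s) = s·(−4s + 1) − (−2s^2 + s + 1) = −2s^2 − 1.
N(-2) = −9.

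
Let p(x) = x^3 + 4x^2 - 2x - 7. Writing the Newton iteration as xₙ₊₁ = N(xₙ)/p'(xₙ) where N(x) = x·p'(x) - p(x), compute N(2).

39

p'(x) = 3x^2 + 8x - 2.
N(x) = x·p'(x) - p(x) = x·(3x^2 + 8x - 2) - (x^3 + 4x^2 - 2x - 7) = 2x^3 + 4x^2 + 7.
N(2) = 39.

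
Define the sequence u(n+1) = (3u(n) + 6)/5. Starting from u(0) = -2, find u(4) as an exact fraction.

u(1) = (3·(-2) + 6)/5 = 0.
u(2) = (3·0 + 6)/5 = 6/5.
u(3) = (3·(6/5) + 6)/5 = 48/25.
u(4) = (3·(48/25) + 6)/5 = 294/125.

294/125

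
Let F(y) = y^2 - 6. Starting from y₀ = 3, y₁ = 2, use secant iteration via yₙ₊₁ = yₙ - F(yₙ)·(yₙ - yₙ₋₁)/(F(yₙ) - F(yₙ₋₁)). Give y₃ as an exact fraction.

27/11

F(3) = 3, F(2) = -2. y₂ = 2 - (-2)·(2 - 3)/((-2) - 3) = 12/5.
F(2) = -2, F(12/5) = -6/25. y₃ = (12/5) - (-6/25)·((12/5) - 2)/((-6/25) - (-2)) = 27/11.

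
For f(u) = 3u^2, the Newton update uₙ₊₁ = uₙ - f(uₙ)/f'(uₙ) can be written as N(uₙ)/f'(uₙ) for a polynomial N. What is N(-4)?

f'(u) = 6u.
N(u) = u·f'(u) - f(u) = u·(6u) - (3u^2) = 3u^2.
N(-4) = 48.

48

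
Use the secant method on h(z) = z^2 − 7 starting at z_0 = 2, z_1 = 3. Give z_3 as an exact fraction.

h(2) = −3, h(3) = 2. z_2 = 3 − 2·(3 − 2)/(2 − (−3)) = 13/5.
h(3) = 2, h(13/5) = −6/25. z_3 = (13/5) − (−6/25)·((13/5) − 3)/((−6/25) − 2) = 37/14.

37/14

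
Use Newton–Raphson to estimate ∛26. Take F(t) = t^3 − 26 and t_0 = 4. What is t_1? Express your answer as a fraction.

F'(t) = 3t^2.
F(4) = 38, F'(4) = 48, so t_1 = 4 − 38/48 = 77/24.

77/24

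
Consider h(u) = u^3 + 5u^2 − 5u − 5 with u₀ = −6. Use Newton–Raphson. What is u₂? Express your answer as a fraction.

−4155994/726399

h'(u) = 3u^2 + 10u − 5.
h(−6) = −11, h'(−6) = 43, so u₁ = (−6) − (−11)/43 = −247/43.
h(−247/43) = −66308/79507, h'(−247/43) = 67572/1849, so u₂ = (−247/43) − (−66308/79507)/(67572/1849) = −4155994/726399.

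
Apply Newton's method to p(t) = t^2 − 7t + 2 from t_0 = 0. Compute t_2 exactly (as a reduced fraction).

p'(t) = 2t − 7.
p(0) = 2, p'(0) = −7, so t_1 = 0 − 2/(−7) = 2/7.
p(2/7) = 4/49, p'(2/7) = −45/7, so t_2 = (2/7) − (4/49)/(−45/7) = 94/315.

94/315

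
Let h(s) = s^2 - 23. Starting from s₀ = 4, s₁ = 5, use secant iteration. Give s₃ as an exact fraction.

h(4) = -7, h(5) = 2. s₂ = 5 - 2·(5 - 4)/(2 - (-7)) = 43/9.
h(5) = 2, h(43/9) = -14/81. s₃ = (43/9) - (-14/81)·((43/9) - 5)/((-14/81) - 2) = 211/44.

211/44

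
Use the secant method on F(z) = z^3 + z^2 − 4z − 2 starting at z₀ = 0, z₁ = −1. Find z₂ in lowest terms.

−1/2

F(0) = −2, F(−1) = 2. z₂ = (−1) − 2·((−1) − 0)/(2 − (−2)) = −1/2.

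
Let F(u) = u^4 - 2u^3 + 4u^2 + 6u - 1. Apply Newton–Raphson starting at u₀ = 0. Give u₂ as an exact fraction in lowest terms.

473/3104

F'(u) = 4u^3 - 6u^2 + 8u + 6.
F(0) = -1, F'(0) = 6, so u₁ = 0 - (-1)/6 = 1/6.
F(1/6) = 133/1296, F'(1/6) = 194/27, so u₂ = (1/6) - (133/1296)/(194/27) = 473/3104.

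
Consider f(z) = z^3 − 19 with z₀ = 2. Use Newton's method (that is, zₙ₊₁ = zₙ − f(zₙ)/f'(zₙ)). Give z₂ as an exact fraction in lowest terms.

59291/22050

f'(z) = 3z^2.
f(2) = −11, f'(2) = 12, so z₁ = 2 − (−11)/12 = 35/12.
f(35/12) = 10043/1728, f'(35/12) = 1225/48, so z₂ = (35/12) − (10043/1728)/(1225/48) = 59291/22050.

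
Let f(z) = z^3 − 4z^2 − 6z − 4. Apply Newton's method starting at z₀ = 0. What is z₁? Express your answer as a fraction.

−2/3

f'(z) = 3z^2 − 8z − 6.
f(0) = −4, f'(0) = −6, so z₁ = 0 − (−4)/(−6) = −2/3.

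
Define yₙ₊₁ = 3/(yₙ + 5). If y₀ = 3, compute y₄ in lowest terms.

y₁ = 3/(3 + 5) = 3/8.
y₂ = 3/(3/8 + 5) = 24/43.
y₃ = 3/(24/43 + 5) = 129/239.
y₄ = 3/(129/239 + 5) = 717/1324.

717/1324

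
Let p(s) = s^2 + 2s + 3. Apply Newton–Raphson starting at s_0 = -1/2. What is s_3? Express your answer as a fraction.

p'(s) = 2s + 2.
p(-1/2) = 9/4, p'(-1/2) = 1, so s_1 = (-1/2) - (9/4)/1 = -11/4.
p(-11/4) = 81/16, p'(-11/4) = -7/2, so s_2 = (-11/4) - (81/16)/(-7/2) = -73/56.
p(-73/56) = 6561/3136, p'(-73/56) = -17/28, so s_3 = (-73/56) - (6561/3136)/(-17/28) = 4079/1904.

4079/1904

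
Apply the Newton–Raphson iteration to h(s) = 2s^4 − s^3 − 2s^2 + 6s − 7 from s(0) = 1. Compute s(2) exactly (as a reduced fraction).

h'(s) = 8s^3 − 3s^2 − 4s + 6.
h(1) = −2, h'(1) = 7, so s(1) = 1 − (−2)/7 = 9/7.
h(9/7) = 1796/2401, h'(9/7) = 4425/343, so s(2) = (9/7) − (1796/2401)/(4425/343) = 38029/30975.

38029/30975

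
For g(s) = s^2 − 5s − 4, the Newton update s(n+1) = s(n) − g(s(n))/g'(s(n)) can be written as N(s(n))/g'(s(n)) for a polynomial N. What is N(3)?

g'(s) = 2s − 5.
N(s) = s·g'(s) − g(s) = s·(2s − 5) − (s^2 − 5s − 4) = s^2 + 4.
N(3) = 13.

13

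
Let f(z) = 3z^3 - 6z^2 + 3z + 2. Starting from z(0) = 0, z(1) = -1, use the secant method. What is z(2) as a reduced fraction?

-1/6

f(0) = 2, f(-1) = -10. z(2) = (-1) - (-10)·((-1) - 0)/((-10) - 2) = -1/6.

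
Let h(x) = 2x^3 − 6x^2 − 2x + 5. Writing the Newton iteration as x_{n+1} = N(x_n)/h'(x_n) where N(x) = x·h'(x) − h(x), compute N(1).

−7

h'(x) = 6x^2 − 12x − 2.
N(x) = x·h'(x) − h(x) = x·(6x^2 − 12x − 2) − (2x^3 − 6x^2 − 2x + 5) = 4x^3 − 6x^2 − 5.
N(1) = −7.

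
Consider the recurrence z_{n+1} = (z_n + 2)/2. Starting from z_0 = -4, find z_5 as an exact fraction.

29/16

z_1 = ((-4) + 2)/2 = -1.
z_2 = ((-1) + 2)/2 = 1/2.
z_3 = ((1/2) + 2)/2 = 5/4.
z_4 = ((5/4) + 2)/2 = 13/8.
z_5 = ((13/8) + 2)/2 = 29/16.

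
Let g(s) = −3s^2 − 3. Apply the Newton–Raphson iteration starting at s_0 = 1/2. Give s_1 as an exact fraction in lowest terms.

g'(s) = −6s.
g(1/2) = −15/4, g'(1/2) = −3, so s_1 = (1/2) − (−15/4)/(−3) = −3/4.

−3/4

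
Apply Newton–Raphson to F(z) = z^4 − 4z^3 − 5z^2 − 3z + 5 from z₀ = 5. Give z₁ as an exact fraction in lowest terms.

745/147

F'(z) = 4z^3 − 12z^2 − 10z − 3.
F(5) = −10, F'(5) = 147, so z₁ = 5 − (−10)/147 = 745/147.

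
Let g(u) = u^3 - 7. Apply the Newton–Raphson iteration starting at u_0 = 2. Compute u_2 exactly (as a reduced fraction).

g'(u) = 3u^2.
g(2) = 1, g'(2) = 12, so u_1 = 2 - 1/12 = 23/12.
g(23/12) = 71/1728, g'(23/12) = 529/48, so u_2 = (23/12) - (71/1728)/(529/48) = 18215/9522.

18215/9522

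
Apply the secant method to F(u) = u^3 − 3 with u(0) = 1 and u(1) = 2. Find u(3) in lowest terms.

F(1) = −2, F(2) = 5. u(2) = 2 − 5·(2 − 1)/(5 − (−2)) = 9/7.
F(2) = 5, F(9/7) = −300/343. u(3) = (9/7) − (−300/343)·((9/7) − 2)/((−300/343) − 5) = 561/403.

561/403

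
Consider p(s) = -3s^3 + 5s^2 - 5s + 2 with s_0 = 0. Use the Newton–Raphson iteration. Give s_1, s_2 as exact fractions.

s_1 = 2/5, s_2 = 198/305

p'(s) = -9s^2 + 10s - 5.
p(0) = 2, p'(0) = -5, so s_1 = 0 - 2/(-5) = 2/5.
p(2/5) = 76/125, p'(2/5) = -61/25, so s_2 = (2/5) - (76/125)/(-61/25) = 198/305.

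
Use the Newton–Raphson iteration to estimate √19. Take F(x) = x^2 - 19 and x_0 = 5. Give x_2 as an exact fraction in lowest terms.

F'(x) = 2x.
F(5) = 6, F'(5) = 10, so x_1 = 5 - 6/10 = 22/5.
F(22/5) = 9/25, F'(22/5) = 44/5, so x_2 = (22/5) - (9/25)/(44/5) = 959/220.

959/220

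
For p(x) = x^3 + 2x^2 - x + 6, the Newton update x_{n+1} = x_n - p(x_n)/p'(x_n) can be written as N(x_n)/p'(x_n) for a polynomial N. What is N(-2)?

p'(x) = 3x^2 + 4x - 1.
N(x) = x·p'(x) - p(x) = x·(3x^2 + 4x - 1) - (x^3 + 2x^2 - x + 6) = 2x^3 + 2x^2 - 6.
N(-2) = -14.

-14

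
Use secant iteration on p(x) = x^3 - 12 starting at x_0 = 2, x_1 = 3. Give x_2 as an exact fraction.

42/19

p(2) = -4, p(3) = 15. x_2 = 3 - 15·(3 - 2)/(15 - (-4)) = 42/19.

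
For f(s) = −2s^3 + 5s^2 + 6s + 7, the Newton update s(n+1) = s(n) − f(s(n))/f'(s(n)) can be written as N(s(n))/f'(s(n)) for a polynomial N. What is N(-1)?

f'(s) = −6s^2 + 10s + 6.
N(s) = s·f'(s) − f(s) = s·(−6s^2 + 10s + 6) − (−2s^3 + 5s^2 + 6s + 7) = −4s^3 + 5s^2 − 7.
N(-1) = 2.

2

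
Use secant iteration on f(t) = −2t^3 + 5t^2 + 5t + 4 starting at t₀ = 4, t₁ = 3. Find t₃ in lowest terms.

11414/3323

f(4) = −24, f(3) = 10. t₂ = 3 − 10·(3 − 4)/(10 − (−24)) = 56/17.
f(3) = 10, f(56/17) = 15900/4913. t₃ = (56/17) − (15900/4913)·((56/17) − 3)/((15900/4913) − 10) = 11414/3323.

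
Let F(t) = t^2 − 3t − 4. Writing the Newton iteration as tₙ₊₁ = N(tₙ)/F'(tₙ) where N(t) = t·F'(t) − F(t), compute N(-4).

20

F'(t) = 2t − 3.
N(t) = t·F'(t) − F(t) = t·(2t − 3) − (t^2 − 3t − 4) = t^2 + 4.
N(-4) = 20.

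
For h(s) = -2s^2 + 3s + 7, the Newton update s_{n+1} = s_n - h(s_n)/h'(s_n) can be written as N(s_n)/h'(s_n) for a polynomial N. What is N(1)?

h'(s) = -4s + 3.
N(s) = s·h'(s) - h(s) = s·(-4s + 3) - (-2s^2 + 3s + 7) = -2s^2 - 7.
N(1) = -9.

-9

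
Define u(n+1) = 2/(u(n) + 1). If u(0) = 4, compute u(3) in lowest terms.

u(1) = 2/(4 + 1) = 2/5.
u(2) = 2/(2/5 + 1) = 10/7.
u(3) = 2/(10/7 + 1) = 14/17.

14/17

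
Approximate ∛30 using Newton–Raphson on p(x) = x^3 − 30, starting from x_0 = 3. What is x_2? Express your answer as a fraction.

32887/10584

p'(x) = 3x^2.
p(3) = −3, p'(3) = 27, so x_1 = 3 − (−3)/27 = 28/9.
p(28/9) = 82/729, p'(28/9) = 784/27, so x_2 = (28/9) − (82/729)/(784/27) = 32887/10584.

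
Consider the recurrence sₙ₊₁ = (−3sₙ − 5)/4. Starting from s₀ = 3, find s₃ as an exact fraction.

−73/32

s₁ = (−3·3 − 5)/4 = −7/2.
s₂ = (−3·(−7/2) − 5)/4 = 11/8.
s₃ = (−3·(11/8) − 5)/4 = −73/32.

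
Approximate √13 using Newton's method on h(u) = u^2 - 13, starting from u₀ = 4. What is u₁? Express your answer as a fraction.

h'(u) = 2u.
h(4) = 3, h'(4) = 8, so u₁ = 4 - 3/8 = 29/8.

29/8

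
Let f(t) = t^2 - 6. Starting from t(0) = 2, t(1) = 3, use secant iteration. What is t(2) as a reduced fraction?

12/5

f(2) = -2, f(3) = 3. t(2) = 3 - 3·(3 - 2)/(3 - (-2)) = 12/5.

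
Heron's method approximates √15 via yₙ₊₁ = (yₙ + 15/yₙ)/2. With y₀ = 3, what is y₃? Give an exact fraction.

1921/496

y₁ = (3 + 15/3)/2 = 4.
y₂ = (4 + 15/4)/2 = 31/8.
y₃ = (31/8 + 15/(31/8))/2 = 1921/496.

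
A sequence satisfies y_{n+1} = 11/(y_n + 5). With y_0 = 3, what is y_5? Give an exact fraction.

25036/15153

y_1 = 11/(3 + 5) = 11/8.
y_2 = 11/(11/8 + 5) = 88/51.
y_3 = 11/(88/51 + 5) = 561/343.
y_4 = 11/(561/343 + 5) = 3773/2276.
y_5 = 11/(3773/2276 + 5) = 25036/15153.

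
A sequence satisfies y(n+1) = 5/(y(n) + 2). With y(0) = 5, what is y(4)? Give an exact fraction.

y(1) = 5/(5 + 2) = 5/7.
y(2) = 5/(5/7 + 2) = 35/19.
y(3) = 5/(35/19 + 2) = 95/73.
y(4) = 5/(95/73 + 2) = 365/241.

365/241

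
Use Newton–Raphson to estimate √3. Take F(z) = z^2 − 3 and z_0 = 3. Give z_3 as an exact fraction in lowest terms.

97/56

F'(z) = 2z.
F(3) = 6, F'(3) = 6, so z_1 = 3 − 6/6 = 2.
F(2) = 1, F'(2) = 4, so z_2 = 2 − 1/4 = 7/4.
F(7/4) = 1/16, F'(7/4) = 7/2, so z_3 = (7/4) − (1/16)/(7/2) = 97/56.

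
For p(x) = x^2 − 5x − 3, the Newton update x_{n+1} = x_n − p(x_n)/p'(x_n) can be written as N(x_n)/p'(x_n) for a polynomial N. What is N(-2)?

p'(x) = 2x − 5.
N(x) = x·p'(x) − p(x) = x·(2x − 5) − (x^2 − 5x − 3) = x^2 + 3.
N(-2) = 7.

7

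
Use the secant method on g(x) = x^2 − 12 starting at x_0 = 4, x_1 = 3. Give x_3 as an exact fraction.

g(4) = 4, g(3) = −3. x_2 = 3 − (−3)·(3 − 4)/((−3) − 4) = 24/7.
g(3) = −3, g(24/7) = −12/49. x_3 = (24/7) − (−12/49)·((24/7) − 3)/((−12/49) − (−3)) = 52/15.

52/15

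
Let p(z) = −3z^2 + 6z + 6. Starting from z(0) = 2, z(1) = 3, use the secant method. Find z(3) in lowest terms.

30/11

p(2) = 6, p(3) = −3. z(2) = 3 − (−3)·(3 − 2)/((−3) − 6) = 8/3.
p(3) = −3, p(8/3) = 2/3. z(3) = (8/3) − (2/3)·((8/3) − 3)/((2/3) − (−3)) = 30/11.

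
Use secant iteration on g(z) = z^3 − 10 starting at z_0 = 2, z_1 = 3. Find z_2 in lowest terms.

g(2) = −2, g(3) = 17. z_2 = 3 − 17·(3 − 2)/(17 − (−2)) = 40/19.

40/19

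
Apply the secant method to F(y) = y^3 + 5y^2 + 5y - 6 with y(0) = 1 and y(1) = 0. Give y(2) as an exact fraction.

F(1) = 5, F(0) = -6. y(2) = 0 - (-6)·(0 - 1)/((-6) - 5) = 6/11.

6/11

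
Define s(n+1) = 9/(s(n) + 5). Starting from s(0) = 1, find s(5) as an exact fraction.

s(1) = 9/(1 + 5) = 3/2.
s(2) = 9/(3/2 + 5) = 18/13.
s(3) = 9/(18/13 + 5) = 117/83.
s(4) = 9/(117/83 + 5) = 747/532.
s(5) = 9/(747/532 + 5) = 4788/3407.

4788/3407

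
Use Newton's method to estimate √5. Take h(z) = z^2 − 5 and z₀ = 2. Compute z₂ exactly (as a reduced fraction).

161/72

h'(z) = 2z.
h(2) = −1, h'(2) = 4, so z₁ = 2 − (−1)/4 = 9/4.
h(9/4) = 1/16, h'(9/4) = 9/2, so z₂ = (9/4) − (1/16)/(9/2) = 161/72.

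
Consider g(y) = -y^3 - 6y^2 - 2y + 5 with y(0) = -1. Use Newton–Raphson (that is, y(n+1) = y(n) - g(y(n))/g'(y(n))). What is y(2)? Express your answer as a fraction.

-3659/2905

g'(y) = -3y^2 - 12y - 2.
g(-1) = 2, g'(-1) = 7, so y(1) = (-1) - 2/7 = -9/7.
g(-9/7) = -76/343, g'(-9/7) = 415/49, so y(2) = (-9/7) - (-76/343)/(415/49) = -3659/2905.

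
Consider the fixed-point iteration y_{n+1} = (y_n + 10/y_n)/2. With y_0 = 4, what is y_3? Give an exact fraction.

216401/68432

y_1 = (4 + 10/4)/2 = 13/4.
y_2 = (13/4 + 10/(13/4))/2 = 329/104.
y_3 = (329/104 + 10/(329/104))/2 = 216401/68432.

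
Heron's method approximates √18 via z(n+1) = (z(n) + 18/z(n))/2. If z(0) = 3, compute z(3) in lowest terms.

z(1) = (3 + 18/3)/2 = 9/2.
z(2) = (9/2 + 18/(9/2))/2 = 17/4.
z(3) = (17/4 + 18/(17/4))/2 = 577/136.

577/136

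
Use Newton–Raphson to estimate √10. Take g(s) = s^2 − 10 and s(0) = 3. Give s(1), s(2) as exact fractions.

g'(s) = 2s.
g(3) = −1, g'(3) = 6, so s(1) = 3 − (−1)/6 = 19/6.
g(19/6) = 1/36, g'(19/6) = 19/3, so s(2) = (19/6) − (1/36)/(19/3) = 721/228.

s(1) = 19/6, s(2) = 721/228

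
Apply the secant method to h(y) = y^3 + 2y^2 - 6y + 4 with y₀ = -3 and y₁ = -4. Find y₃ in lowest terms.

-13122/3425

h(-3) = 13, h(-4) = -4. y₂ = (-4) - (-4)·((-4) - (-3))/((-4) - 13) = -64/17.
h(-4) = -4, h(-64/17) = 7748/4913. y₃ = (-64/17) - (7748/4913)·((-64/17) - (-4))/((7748/4913) - (-4)) = -13122/3425.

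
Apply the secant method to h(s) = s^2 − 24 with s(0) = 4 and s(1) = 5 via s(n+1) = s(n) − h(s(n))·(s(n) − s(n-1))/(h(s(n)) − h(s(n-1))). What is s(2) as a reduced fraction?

44/9

h(4) = −8, h(5) = 1. s(2) = 5 − 1·(5 − 4)/(1 − (−8)) = 44/9.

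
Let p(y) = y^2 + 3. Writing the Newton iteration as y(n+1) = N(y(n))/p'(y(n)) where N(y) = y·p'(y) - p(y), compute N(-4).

p'(y) = 2y.
N(y) = y·p'(y) - p(y) = y·(2y) - (y^2 + 3) = y^2 - 3.
N(-4) = 13.

13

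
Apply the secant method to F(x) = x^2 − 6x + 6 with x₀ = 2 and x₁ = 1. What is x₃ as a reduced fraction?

14/11

F(2) = −2, F(1) = 1. x₂ = 1 − 1·(1 − 2)/(1 − (−2)) = 4/3.
F(1) = 1, F(4/3) = −2/9. x₃ = (4/3) − (−2/9)·((4/3) − 1)/((−2/9) − 1) = 14/11.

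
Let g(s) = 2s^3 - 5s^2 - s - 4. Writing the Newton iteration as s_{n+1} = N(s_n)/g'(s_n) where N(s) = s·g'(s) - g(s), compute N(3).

g'(s) = 6s^2 - 10s - 1.
N(s) = s·g'(s) - g(s) = s·(6s^2 - 10s - 1) - (2s^3 - 5s^2 - s - 4) = 4s^3 - 5s^2 + 4.
N(3) = 67.

67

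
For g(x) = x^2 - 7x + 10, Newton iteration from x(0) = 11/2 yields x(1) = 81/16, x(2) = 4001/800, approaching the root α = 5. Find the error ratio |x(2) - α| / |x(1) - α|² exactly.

x(1) - α = 81/16 - 5 = 1/16, so |x(1) - α| = 1/16.
x(2) - α = 4001/800 - 5 = 1/800, so |x(2) - α| = 1/800.
|x(1) - α|² = 1/256.
Ratio = (1/800) / (1/256) = 8/25.

8/25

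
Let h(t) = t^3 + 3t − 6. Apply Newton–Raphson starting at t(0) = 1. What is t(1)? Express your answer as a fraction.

4/3

h'(t) = 3t^2 + 3.
h(1) = −2, h'(1) = 6, so t(1) = 1 − (−2)/6 = 4/3.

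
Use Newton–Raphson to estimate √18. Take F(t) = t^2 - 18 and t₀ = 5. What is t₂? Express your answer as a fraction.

3649/860

F'(t) = 2t.
F(5) = 7, F'(5) = 10, so t₁ = 5 - 7/10 = 43/10.
F(43/10) = 49/100, F'(43/10) = 43/5, so t₂ = (43/10) - (49/100)/(43/5) = 3649/860.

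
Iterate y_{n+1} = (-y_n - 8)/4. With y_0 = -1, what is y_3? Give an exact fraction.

y_1 = (-(-1) - 8)/4 = -7/4.
y_2 = (-(-7/4) - 8)/4 = -25/16.
y_3 = (-(-25/16) - 8)/4 = -103/64.

-103/64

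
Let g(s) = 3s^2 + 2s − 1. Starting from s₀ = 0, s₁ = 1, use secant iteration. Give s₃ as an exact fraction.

g(0) = −1, g(1) = 4. s₂ = 1 − 4·(1 − 0)/(4 − (−1)) = 1/5.
g(1) = 4, g(1/5) = −12/25. s₃ = (1/5) − (−12/25)·((1/5) − 1)/((−12/25) − 4) = 2/7.

2/7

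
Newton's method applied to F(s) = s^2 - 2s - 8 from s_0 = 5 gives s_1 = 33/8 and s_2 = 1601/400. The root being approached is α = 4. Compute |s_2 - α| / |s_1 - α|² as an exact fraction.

4/25

s_1 - α = 33/8 - 4 = 1/8, so |s_1 - α| = 1/8.
s_2 - α = 1601/400 - 4 = 1/400, so |s_2 - α| = 1/400.
|s_1 - α|² = 1/64.
Ratio = (1/400) / (1/64) = 4/25.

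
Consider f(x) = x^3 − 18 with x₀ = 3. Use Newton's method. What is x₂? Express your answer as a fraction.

f'(x) = 3x^2.
f(3) = 9, f'(3) = 27, so x₁ = 3 − 9/27 = 8/3.
f(8/3) = 26/27, f'(8/3) = 64/3, so x₂ = (8/3) − (26/27)/(64/3) = 755/288.

755/288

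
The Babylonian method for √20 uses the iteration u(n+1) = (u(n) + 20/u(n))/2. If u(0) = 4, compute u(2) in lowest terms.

161/36

u(1) = (4 + 20/4)/2 = 9/2.
u(2) = (9/2 + 20/(9/2))/2 = 161/36.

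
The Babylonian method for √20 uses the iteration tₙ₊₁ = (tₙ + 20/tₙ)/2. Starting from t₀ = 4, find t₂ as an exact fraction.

t₁ = (4 + 20/4)/2 = 9/2.
t₂ = (9/2 + 20/(9/2))/2 = 161/36.

161/36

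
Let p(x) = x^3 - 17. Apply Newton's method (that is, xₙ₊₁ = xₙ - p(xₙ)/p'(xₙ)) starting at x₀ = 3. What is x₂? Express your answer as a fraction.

1050433/408321

p'(x) = 3x^2.
p(3) = 10, p'(3) = 27, so x₁ = 3 - 10/27 = 71/27.
p(71/27) = 23300/19683, p'(71/27) = 5041/243, so x₂ = (71/27) - (23300/19683)/(5041/243) = 1050433/408321.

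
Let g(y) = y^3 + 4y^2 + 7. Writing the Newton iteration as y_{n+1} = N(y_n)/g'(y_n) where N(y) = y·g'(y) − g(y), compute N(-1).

g'(y) = 3y^2 + 8y.
N(y) = y·g'(y) − g(y) = y·(3y^2 + 8y) − (y^3 + 4y^2 + 7) = 2y^3 + 4y^2 − 7.
N(-1) = −5.

−5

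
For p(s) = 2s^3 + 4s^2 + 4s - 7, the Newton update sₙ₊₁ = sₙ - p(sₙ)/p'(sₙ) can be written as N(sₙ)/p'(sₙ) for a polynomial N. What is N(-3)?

p'(s) = 6s^2 + 8s + 4.
N(s) = s·p'(s) - p(s) = s·(6s^2 + 8s + 4) - (2s^3 + 4s^2 + 4s - 7) = 4s^3 + 4s^2 + 7.
N(-3) = -65.

-65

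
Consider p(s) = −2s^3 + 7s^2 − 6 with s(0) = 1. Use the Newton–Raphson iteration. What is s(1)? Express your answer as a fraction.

p'(s) = −6s^2 + 14s.
p(1) = −1, p'(1) = 8, so s(1) = 1 − (−1)/8 = 9/8.

9/8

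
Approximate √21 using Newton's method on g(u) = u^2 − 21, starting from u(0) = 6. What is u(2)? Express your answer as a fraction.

697/152

g'(u) = 2u.
g(6) = 15, g'(6) = 12, so u(1) = 6 − 15/12 = 19/4.
g(19/4) = 25/16, g'(19/4) = 19/2, so u(2) = (19/4) − (25/16)/(19/2) = 697/152.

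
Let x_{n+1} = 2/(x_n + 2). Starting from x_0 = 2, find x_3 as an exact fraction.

5/7

x_1 = 2/(2 + 2) = 1/2.
x_2 = 2/(1/2 + 2) = 4/5.
x_3 = 2/(4/5 + 2) = 5/7.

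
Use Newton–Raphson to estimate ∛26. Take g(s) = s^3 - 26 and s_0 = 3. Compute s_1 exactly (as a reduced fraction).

80/27

g'(s) = 3s^2.
g(3) = 1, g'(3) = 27, so s_1 = 3 - 1/27 = 80/27.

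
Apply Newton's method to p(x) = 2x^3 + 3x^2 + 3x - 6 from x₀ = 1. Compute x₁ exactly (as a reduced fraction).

p'(x) = 6x^2 + 6x + 3.
p(1) = 2, p'(1) = 15, so x₁ = 1 - 2/15 = 13/15.

13/15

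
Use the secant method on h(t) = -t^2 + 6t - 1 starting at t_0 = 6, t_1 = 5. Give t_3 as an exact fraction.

35/6

h(6) = -1, h(5) = 4. t_2 = 5 - 4·(5 - 6)/(4 - (-1)) = 29/5.
h(5) = 4, h(29/5) = 4/25. t_3 = (29/5) - (4/25)·((29/5) - 5)/((4/25) - 4) = 35/6.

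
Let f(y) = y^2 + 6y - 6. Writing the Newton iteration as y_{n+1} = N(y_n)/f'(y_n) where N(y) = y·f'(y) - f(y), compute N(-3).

15

f'(y) = 2y + 6.
N(y) = y·f'(y) - f(y) = y·(2y + 6) - (y^2 + 6y - 6) = y^2 + 6.
N(-3) = 15.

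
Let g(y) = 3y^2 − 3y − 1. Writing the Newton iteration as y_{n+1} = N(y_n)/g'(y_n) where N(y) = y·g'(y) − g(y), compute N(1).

g'(y) = 6y − 3.
N(y) = y·g'(y) − g(y) = y·(6y − 3) − (3y^2 − 3y − 1) = 3y^2 + 1.
N(1) = 4.

4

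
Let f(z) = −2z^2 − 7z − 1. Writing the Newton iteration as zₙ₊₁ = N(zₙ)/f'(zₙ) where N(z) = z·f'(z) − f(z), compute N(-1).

−1

f'(z) = −4z − 7.
N(z) = z·f'(z) − f(z) = z·(−4z − 7) − (−2z^2 − 7z − 1) = −2z^2 + 1.
N(-1) = −1.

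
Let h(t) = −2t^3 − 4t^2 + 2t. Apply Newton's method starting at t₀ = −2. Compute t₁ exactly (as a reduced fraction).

h'(t) = −6t^2 − 8t + 2.
h(−2) = −4, h'(−2) = −6, so t₁ = (−2) − (−4)/(−6) = −8/3.

−8/3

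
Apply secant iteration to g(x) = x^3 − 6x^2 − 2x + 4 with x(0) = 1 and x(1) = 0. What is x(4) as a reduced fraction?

2327794/3347077

g(1) = −3, g(0) = 4. x(2) = 0 − 4·(0 − 1)/(4 − (−3)) = 4/7.
g(0) = 4, g(4/7) = 372/343. x(3) = (4/7) − (372/343)·((4/7) − 0)/((372/343) − 4) = 98/125.
g(4/7) = 372/343, g(98/125) = −1511808/1953125. x(4) = (98/125) − (−1511808/1953125)·((98/125) − (4/7))/((−1511808/1953125) − (372/343)) = 2327794/3347077.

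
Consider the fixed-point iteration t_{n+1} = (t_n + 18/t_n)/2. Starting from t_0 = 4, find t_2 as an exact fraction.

577/136

t_1 = (4 + 18/4)/2 = 17/4.
t_2 = (17/4 + 18/(17/4))/2 = 577/136.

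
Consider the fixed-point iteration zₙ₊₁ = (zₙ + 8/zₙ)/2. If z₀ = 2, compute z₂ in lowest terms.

z₁ = (2 + 8/2)/2 = 3.
z₂ = (3 + 8/3)/2 = 17/6.

17/6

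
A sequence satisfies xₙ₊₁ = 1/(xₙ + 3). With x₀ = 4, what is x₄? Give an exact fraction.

73/241

x₁ = 1/(4 + 3) = 1/7.
x₂ = 1/(1/7 + 3) = 7/22.
x₃ = 1/(7/22 + 3) = 22/73.
x₄ = 1/(22/73 + 3) = 73/241.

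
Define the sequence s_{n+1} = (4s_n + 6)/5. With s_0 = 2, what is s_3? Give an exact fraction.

494/125

s_1 = (4·2 + 6)/5 = 14/5.
s_2 = (4·(14/5) + 6)/5 = 86/25.
s_3 = (4·(86/25) + 6)/5 = 494/125.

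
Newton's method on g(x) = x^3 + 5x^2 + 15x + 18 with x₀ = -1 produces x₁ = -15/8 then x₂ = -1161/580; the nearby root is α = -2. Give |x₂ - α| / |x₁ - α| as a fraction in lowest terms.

x₁ - α = -15/8 - (-2) = -15/8 + 2 = 1/8, so |x₁ - α| = 1/8.
x₂ - α = -1161/580 - (-2) = -1161/580 + 2 = -1/580, so |x₂ - α| = 1/580.
Ratio = (1/580) / (1/8) = 2/145.

2/145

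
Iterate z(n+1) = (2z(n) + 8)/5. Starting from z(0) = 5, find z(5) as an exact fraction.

z(1) = (2·5 + 8)/5 = 18/5.
z(2) = (2·(18/5) + 8)/5 = 76/25.
z(3) = (2·(76/25) + 8)/5 = 352/125.
z(4) = (2·(352/125) + 8)/5 = 1704/625.
z(5) = (2·(1704/625) + 8)/5 = 8408/3125.

8408/3125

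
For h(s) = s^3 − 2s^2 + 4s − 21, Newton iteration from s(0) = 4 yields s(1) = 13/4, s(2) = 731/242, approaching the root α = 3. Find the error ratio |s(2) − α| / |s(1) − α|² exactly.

40/121

s(1) − α = 13/4 − 3 = 1/4, so |s(1) − α| = 1/4.
s(2) − α = 731/242 − 3 = 5/242, so |s(2) − α| = 5/242.
|s(1) − α|² = 1/16.
Ratio = (5/242) / (1/16) = 40/121.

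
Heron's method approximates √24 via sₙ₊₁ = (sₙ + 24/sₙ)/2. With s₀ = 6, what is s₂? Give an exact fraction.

49/10

s₁ = (6 + 24/6)/2 = 5.
s₂ = (5 + 24/5)/2 = 49/10.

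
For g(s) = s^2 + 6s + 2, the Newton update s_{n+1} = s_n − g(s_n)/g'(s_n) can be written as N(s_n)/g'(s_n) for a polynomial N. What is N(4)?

14

g'(s) = 2s + 6.
N(s) = s·g'(s) − g(s) = s·(2s + 6) − (s^2 + 6s + 2) = s^2 − 2.
N(4) = 14.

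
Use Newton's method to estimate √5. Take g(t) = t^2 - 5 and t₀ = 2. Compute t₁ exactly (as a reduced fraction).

g'(t) = 2t.
g(2) = -1, g'(2) = 4, so t₁ = 2 - (-1)/4 = 9/4.

9/4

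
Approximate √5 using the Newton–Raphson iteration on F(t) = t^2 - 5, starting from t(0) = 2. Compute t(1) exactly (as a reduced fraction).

F'(t) = 2t.
F(2) = -1, F'(2) = 4, so t(1) = 2 - (-1)/4 = 9/4.

9/4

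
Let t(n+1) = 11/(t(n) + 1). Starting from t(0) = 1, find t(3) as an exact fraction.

143/35

t(1) = 11/(1 + 1) = 11/2.
t(2) = 11/(11/2 + 1) = 22/13.
t(3) = 11/(22/13 + 1) = 143/35.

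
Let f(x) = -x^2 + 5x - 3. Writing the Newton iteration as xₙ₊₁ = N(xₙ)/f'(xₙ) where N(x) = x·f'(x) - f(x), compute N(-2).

f'(x) = -2x + 5.
N(x) = x·f'(x) - f(x) = x·(-2x + 5) - (-x^2 + 5x - 3) = -x^2 + 3.
N(-2) = -1.

-1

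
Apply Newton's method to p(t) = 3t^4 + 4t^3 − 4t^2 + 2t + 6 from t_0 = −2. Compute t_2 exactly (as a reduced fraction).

−792733/411690

p'(t) = 12t^3 + 12t^2 − 8t + 2.
p(−2) = 2, p'(−2) = −30, so t_1 = (−2) − 2/(−30) = −29/15.
p(−29/15) = 1067/5625, p'(−29/15) = −27446/1125, so t_2 = (−29/15) − (1067/5625)/(−27446/1125) = −792733/411690.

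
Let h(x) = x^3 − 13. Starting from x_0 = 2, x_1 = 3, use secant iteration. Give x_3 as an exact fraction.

17593/7549

h(2) = −5, h(3) = 14. x_2 = 3 − 14·(3 − 2)/(14 − (−5)) = 43/19.
h(3) = 14, h(43/19) = −9660/6859. x_3 = (43/19) − (−9660/6859)·((43/19) − 3)/((−9660/6859) − 14) = 17593/7549.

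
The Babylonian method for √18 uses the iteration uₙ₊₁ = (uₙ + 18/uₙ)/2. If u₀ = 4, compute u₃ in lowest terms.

u₁ = (4 + 18/4)/2 = 17/4.
u₂ = (17/4 + 18/(17/4))/2 = 577/136.
u₃ = (577/136 + 18/(577/136))/2 = 665857/156944.

665857/156944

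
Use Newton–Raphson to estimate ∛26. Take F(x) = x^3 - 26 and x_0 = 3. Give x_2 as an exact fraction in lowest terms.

F'(x) = 3x^2.
F(3) = 1, F'(3) = 27, so x_1 = 3 - 1/27 = 80/27.
F(80/27) = 242/19683, F'(80/27) = 6400/243, so x_2 = (80/27) - (242/19683)/(6400/243) = 767879/259200.

767879/259200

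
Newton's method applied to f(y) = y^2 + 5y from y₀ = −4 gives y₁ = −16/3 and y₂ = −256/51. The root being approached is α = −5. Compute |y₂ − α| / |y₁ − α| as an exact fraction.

1/17

y₁ − α = −16/3 − (−5) = −16/3 + 5 = −1/3, so |y₁ − α| = 1/3.
y₂ − α = −256/51 − (−5) = −256/51 + 5 = −1/51, so |y₂ − α| = 1/51.
Ratio = (1/51) / (1/3) = 1/17.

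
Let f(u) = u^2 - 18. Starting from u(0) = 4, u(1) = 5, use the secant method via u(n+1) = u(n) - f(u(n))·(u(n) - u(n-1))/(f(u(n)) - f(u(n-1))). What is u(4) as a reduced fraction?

f(4) = -2, f(5) = 7. u(2) = 5 - 7·(5 - 4)/(7 - (-2)) = 38/9.
f(5) = 7, f(38/9) = -14/81. u(3) = (38/9) - (-14/81)·((38/9) - 5)/((-14/81) - 7) = 352/83.
f(38/9) = -14/81, f(352/83) = -98/6889. u(4) = (352/83) - (-98/6889)·((352/83) - (38/9))/((-98/6889) - (-14/81)) = 13411/3161.

13411/3161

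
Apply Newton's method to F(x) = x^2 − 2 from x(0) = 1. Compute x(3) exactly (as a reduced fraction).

577/408

F'(x) = 2x.
F(1) = −1, F'(1) = 2, so x(1) = 1 − (−1)/2 = 3/2.
F(3/2) = 1/4, F'(3/2) = 3, so x(2) = (3/2) − (1/4)/3 = 17/12.
F(17/12) = 1/144, F'(17/12) = 17/6, so x(3) = (17/12) − (1/144)/(17/6) = 577/408.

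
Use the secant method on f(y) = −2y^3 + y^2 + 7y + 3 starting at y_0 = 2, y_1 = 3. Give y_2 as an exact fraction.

f(2) = 5, f(3) = −21. y_2 = 3 − (−21)·(3 − 2)/((−21) − 5) = 57/26.

57/26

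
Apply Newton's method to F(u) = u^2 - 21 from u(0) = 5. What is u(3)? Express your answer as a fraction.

F'(u) = 2u.
F(5) = 4, F'(5) = 10, so u(1) = 5 - 4/10 = 23/5.
F(23/5) = 4/25, F'(23/5) = 46/5, so u(2) = (23/5) - (4/25)/(46/5) = 527/115.
F(527/115) = 4/13225, F'(527/115) = 1054/115, so u(3) = (527/115) - (4/13225)/(1054/115) = 277727/60605.

277727/60605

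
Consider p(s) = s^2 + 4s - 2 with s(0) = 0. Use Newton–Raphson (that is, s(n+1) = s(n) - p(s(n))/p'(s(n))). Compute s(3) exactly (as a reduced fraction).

881/1960

p'(s) = 2s + 4.
p(0) = -2, p'(0) = 4, so s(1) = 0 - (-2)/4 = 1/2.
p(1/2) = 1/4, p'(1/2) = 5, so s(2) = (1/2) - (1/4)/5 = 9/20.
p(9/20) = 1/400, p'(9/20) = 49/10, so s(3) = (9/20) - (1/400)/(49/10) = 881/1960.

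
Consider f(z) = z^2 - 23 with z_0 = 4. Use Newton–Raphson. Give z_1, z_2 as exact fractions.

f'(z) = 2z.
f(4) = -7, f'(4) = 8, so z_1 = 4 - (-7)/8 = 39/8.
f(39/8) = 49/64, f'(39/8) = 39/4, so z_2 = (39/8) - (49/64)/(39/4) = 2993/624.

z_1 = 39/8, z_2 = 2993/624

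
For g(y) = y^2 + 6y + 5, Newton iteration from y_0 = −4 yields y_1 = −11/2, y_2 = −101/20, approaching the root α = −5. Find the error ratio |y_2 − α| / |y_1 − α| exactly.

1/10

y_1 − α = −11/2 − (−5) = −11/2 + 5 = −1/2, so |y_1 − α| = 1/2.
y_2 − α = −101/20 − (−5) = −101/20 + 5 = −1/20, so |y_2 − α| = 1/20.
Ratio = (1/20) / (1/2) = 1/10.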